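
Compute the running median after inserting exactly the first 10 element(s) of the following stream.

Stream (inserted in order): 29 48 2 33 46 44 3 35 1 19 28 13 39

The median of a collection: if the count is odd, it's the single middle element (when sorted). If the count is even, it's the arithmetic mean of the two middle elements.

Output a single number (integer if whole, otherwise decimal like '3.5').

Step 1: insert 29 -> lo=[29] (size 1, max 29) hi=[] (size 0) -> median=29
Step 2: insert 48 -> lo=[29] (size 1, max 29) hi=[48] (size 1, min 48) -> median=38.5
Step 3: insert 2 -> lo=[2, 29] (size 2, max 29) hi=[48] (size 1, min 48) -> median=29
Step 4: insert 33 -> lo=[2, 29] (size 2, max 29) hi=[33, 48] (size 2, min 33) -> median=31
Step 5: insert 46 -> lo=[2, 29, 33] (size 3, max 33) hi=[46, 48] (size 2, min 46) -> median=33
Step 6: insert 44 -> lo=[2, 29, 33] (size 3, max 33) hi=[44, 46, 48] (size 3, min 44) -> median=38.5
Step 7: insert 3 -> lo=[2, 3, 29, 33] (size 4, max 33) hi=[44, 46, 48] (size 3, min 44) -> median=33
Step 8: insert 35 -> lo=[2, 3, 29, 33] (size 4, max 33) hi=[35, 44, 46, 48] (size 4, min 35) -> median=34
Step 9: insert 1 -> lo=[1, 2, 3, 29, 33] (size 5, max 33) hi=[35, 44, 46, 48] (size 4, min 35) -> median=33
Step 10: insert 19 -> lo=[1, 2, 3, 19, 29] (size 5, max 29) hi=[33, 35, 44, 46, 48] (size 5, min 33) -> median=31

Answer: 31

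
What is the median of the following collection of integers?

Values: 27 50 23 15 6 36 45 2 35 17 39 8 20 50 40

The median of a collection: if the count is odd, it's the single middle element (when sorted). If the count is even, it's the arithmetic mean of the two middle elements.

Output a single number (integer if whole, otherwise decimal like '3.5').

Step 1: insert 27 -> lo=[27] (size 1, max 27) hi=[] (size 0) -> median=27
Step 2: insert 50 -> lo=[27] (size 1, max 27) hi=[50] (size 1, min 50) -> median=38.5
Step 3: insert 23 -> lo=[23, 27] (size 2, max 27) hi=[50] (size 1, min 50) -> median=27
Step 4: insert 15 -> lo=[15, 23] (size 2, max 23) hi=[27, 50] (size 2, min 27) -> median=25
Step 5: insert 6 -> lo=[6, 15, 23] (size 3, max 23) hi=[27, 50] (size 2, min 27) -> median=23
Step 6: insert 36 -> lo=[6, 15, 23] (size 3, max 23) hi=[27, 36, 50] (size 3, min 27) -> median=25
Step 7: insert 45 -> lo=[6, 15, 23, 27] (size 4, max 27) hi=[36, 45, 50] (size 3, min 36) -> median=27
Step 8: insert 2 -> lo=[2, 6, 15, 23] (size 4, max 23) hi=[27, 36, 45, 50] (size 4, min 27) -> median=25
Step 9: insert 35 -> lo=[2, 6, 15, 23, 27] (size 5, max 27) hi=[35, 36, 45, 50] (size 4, min 35) -> median=27
Step 10: insert 17 -> lo=[2, 6, 15, 17, 23] (size 5, max 23) hi=[27, 35, 36, 45, 50] (size 5, min 27) -> median=25
Step 11: insert 39 -> lo=[2, 6, 15, 17, 23, 27] (size 6, max 27) hi=[35, 36, 39, 45, 50] (size 5, min 35) -> median=27
Step 12: insert 8 -> lo=[2, 6, 8, 15, 17, 23] (size 6, max 23) hi=[27, 35, 36, 39, 45, 50] (size 6, min 27) -> median=25
Step 13: insert 20 -> lo=[2, 6, 8, 15, 17, 20, 23] (size 7, max 23) hi=[27, 35, 36, 39, 45, 50] (size 6, min 27) -> median=23
Step 14: insert 50 -> lo=[2, 6, 8, 15, 17, 20, 23] (size 7, max 23) hi=[27, 35, 36, 39, 45, 50, 50] (size 7, min 27) -> median=25
Step 15: insert 40 -> lo=[2, 6, 8, 15, 17, 20, 23, 27] (size 8, max 27) hi=[35, 36, 39, 40, 45, 50, 50] (size 7, min 35) -> median=27

Answer: 27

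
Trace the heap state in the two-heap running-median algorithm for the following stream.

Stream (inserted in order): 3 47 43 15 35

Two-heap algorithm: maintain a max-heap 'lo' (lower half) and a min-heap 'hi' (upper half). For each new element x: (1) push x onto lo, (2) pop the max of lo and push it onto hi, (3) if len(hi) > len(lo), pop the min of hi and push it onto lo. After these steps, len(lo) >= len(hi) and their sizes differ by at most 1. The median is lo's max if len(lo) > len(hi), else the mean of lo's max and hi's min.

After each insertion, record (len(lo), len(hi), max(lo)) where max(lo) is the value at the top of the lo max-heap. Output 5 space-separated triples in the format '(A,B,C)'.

Step 1: insert 3 -> lo=[3] hi=[] -> (len(lo)=1, len(hi)=0, max(lo)=3)
Step 2: insert 47 -> lo=[3] hi=[47] -> (len(lo)=1, len(hi)=1, max(lo)=3)
Step 3: insert 43 -> lo=[3, 43] hi=[47] -> (len(lo)=2, len(hi)=1, max(lo)=43)
Step 4: insert 15 -> lo=[3, 15] hi=[43, 47] -> (len(lo)=2, len(hi)=2, max(lo)=15)
Step 5: insert 35 -> lo=[3, 15, 35] hi=[43, 47] -> (len(lo)=3, len(hi)=2, max(lo)=35)

Answer: (1,0,3) (1,1,3) (2,1,43) (2,2,15) (3,2,35)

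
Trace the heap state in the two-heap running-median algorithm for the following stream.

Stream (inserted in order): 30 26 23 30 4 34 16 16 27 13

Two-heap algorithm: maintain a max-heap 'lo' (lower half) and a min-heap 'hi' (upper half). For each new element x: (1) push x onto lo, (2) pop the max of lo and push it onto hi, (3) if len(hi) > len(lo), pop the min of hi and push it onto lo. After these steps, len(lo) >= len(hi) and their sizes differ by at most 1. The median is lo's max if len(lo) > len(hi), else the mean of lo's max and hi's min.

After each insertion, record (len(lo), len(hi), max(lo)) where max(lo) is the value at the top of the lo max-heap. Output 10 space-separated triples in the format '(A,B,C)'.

Step 1: insert 30 -> lo=[30] hi=[] -> (len(lo)=1, len(hi)=0, max(lo)=30)
Step 2: insert 26 -> lo=[26] hi=[30] -> (len(lo)=1, len(hi)=1, max(lo)=26)
Step 3: insert 23 -> lo=[23, 26] hi=[30] -> (len(lo)=2, len(hi)=1, max(lo)=26)
Step 4: insert 30 -> lo=[23, 26] hi=[30, 30] -> (len(lo)=2, len(hi)=2, max(lo)=26)
Step 5: insert 4 -> lo=[4, 23, 26] hi=[30, 30] -> (len(lo)=3, len(hi)=2, max(lo)=26)
Step 6: insert 34 -> lo=[4, 23, 26] hi=[30, 30, 34] -> (len(lo)=3, len(hi)=3, max(lo)=26)
Step 7: insert 16 -> lo=[4, 16, 23, 26] hi=[30, 30, 34] -> (len(lo)=4, len(hi)=3, max(lo)=26)
Step 8: insert 16 -> lo=[4, 16, 16, 23] hi=[26, 30, 30, 34] -> (len(lo)=4, len(hi)=4, max(lo)=23)
Step 9: insert 27 -> lo=[4, 16, 16, 23, 26] hi=[27, 30, 30, 34] -> (len(lo)=5, len(hi)=4, max(lo)=26)
Step 10: insert 13 -> lo=[4, 13, 16, 16, 23] hi=[26, 27, 30, 30, 34] -> (len(lo)=5, len(hi)=5, max(lo)=23)

Answer: (1,0,30) (1,1,26) (2,1,26) (2,2,26) (3,2,26) (3,3,26) (4,3,26) (4,4,23) (5,4,26) (5,5,23)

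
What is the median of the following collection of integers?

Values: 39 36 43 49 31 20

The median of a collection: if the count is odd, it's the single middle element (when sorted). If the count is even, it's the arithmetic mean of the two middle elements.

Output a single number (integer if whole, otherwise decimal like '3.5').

Step 1: insert 39 -> lo=[39] (size 1, max 39) hi=[] (size 0) -> median=39
Step 2: insert 36 -> lo=[36] (size 1, max 36) hi=[39] (size 1, min 39) -> median=37.5
Step 3: insert 43 -> lo=[36, 39] (size 2, max 39) hi=[43] (size 1, min 43) -> median=39
Step 4: insert 49 -> lo=[36, 39] (size 2, max 39) hi=[43, 49] (size 2, min 43) -> median=41
Step 5: insert 31 -> lo=[31, 36, 39] (size 3, max 39) hi=[43, 49] (size 2, min 43) -> median=39
Step 6: insert 20 -> lo=[20, 31, 36] (size 3, max 36) hi=[39, 43, 49] (size 3, min 39) -> median=37.5

Answer: 37.5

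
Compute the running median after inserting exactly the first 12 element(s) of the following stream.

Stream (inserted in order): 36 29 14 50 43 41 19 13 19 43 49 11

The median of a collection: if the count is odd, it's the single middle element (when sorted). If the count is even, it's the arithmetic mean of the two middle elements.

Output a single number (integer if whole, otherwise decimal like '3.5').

Step 1: insert 36 -> lo=[36] (size 1, max 36) hi=[] (size 0) -> median=36
Step 2: insert 29 -> lo=[29] (size 1, max 29) hi=[36] (size 1, min 36) -> median=32.5
Step 3: insert 14 -> lo=[14, 29] (size 2, max 29) hi=[36] (size 1, min 36) -> median=29
Step 4: insert 50 -> lo=[14, 29] (size 2, max 29) hi=[36, 50] (size 2, min 36) -> median=32.5
Step 5: insert 43 -> lo=[14, 29, 36] (size 3, max 36) hi=[43, 50] (size 2, min 43) -> median=36
Step 6: insert 41 -> lo=[14, 29, 36] (size 3, max 36) hi=[41, 43, 50] (size 3, min 41) -> median=38.5
Step 7: insert 19 -> lo=[14, 19, 29, 36] (size 4, max 36) hi=[41, 43, 50] (size 3, min 41) -> median=36
Step 8: insert 13 -> lo=[13, 14, 19, 29] (size 4, max 29) hi=[36, 41, 43, 50] (size 4, min 36) -> median=32.5
Step 9: insert 19 -> lo=[13, 14, 19, 19, 29] (size 5, max 29) hi=[36, 41, 43, 50] (size 4, min 36) -> median=29
Step 10: insert 43 -> lo=[13, 14, 19, 19, 29] (size 5, max 29) hi=[36, 41, 43, 43, 50] (size 5, min 36) -> median=32.5
Step 11: insert 49 -> lo=[13, 14, 19, 19, 29, 36] (size 6, max 36) hi=[41, 43, 43, 49, 50] (size 5, min 41) -> median=36
Step 12: insert 11 -> lo=[11, 13, 14, 19, 19, 29] (size 6, max 29) hi=[36, 41, 43, 43, 49, 50] (size 6, min 36) -> median=32.5

Answer: 32.5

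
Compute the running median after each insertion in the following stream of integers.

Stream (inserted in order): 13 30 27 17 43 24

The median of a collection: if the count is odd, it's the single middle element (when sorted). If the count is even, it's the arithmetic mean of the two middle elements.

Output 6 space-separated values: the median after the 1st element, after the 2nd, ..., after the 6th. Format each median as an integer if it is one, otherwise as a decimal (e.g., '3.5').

Answer: 13 21.5 27 22 27 25.5

Derivation:
Step 1: insert 13 -> lo=[13] (size 1, max 13) hi=[] (size 0) -> median=13
Step 2: insert 30 -> lo=[13] (size 1, max 13) hi=[30] (size 1, min 30) -> median=21.5
Step 3: insert 27 -> lo=[13, 27] (size 2, max 27) hi=[30] (size 1, min 30) -> median=27
Step 4: insert 17 -> lo=[13, 17] (size 2, max 17) hi=[27, 30] (size 2, min 27) -> median=22
Step 5: insert 43 -> lo=[13, 17, 27] (size 3, max 27) hi=[30, 43] (size 2, min 30) -> median=27
Step 6: insert 24 -> lo=[13, 17, 24] (size 3, max 24) hi=[27, 30, 43] (size 3, min 27) -> median=25.5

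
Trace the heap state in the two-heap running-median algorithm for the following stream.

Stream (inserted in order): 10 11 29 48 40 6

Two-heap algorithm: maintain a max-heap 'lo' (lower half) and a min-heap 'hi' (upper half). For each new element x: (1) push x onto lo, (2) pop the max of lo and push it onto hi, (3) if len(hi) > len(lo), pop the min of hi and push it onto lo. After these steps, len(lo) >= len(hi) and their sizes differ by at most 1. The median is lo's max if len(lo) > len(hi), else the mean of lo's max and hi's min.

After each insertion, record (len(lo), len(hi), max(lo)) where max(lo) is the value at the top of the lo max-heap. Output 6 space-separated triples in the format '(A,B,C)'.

Answer: (1,0,10) (1,1,10) (2,1,11) (2,2,11) (3,2,29) (3,3,11)

Derivation:
Step 1: insert 10 -> lo=[10] hi=[] -> (len(lo)=1, len(hi)=0, max(lo)=10)
Step 2: insert 11 -> lo=[10] hi=[11] -> (len(lo)=1, len(hi)=1, max(lo)=10)
Step 3: insert 29 -> lo=[10, 11] hi=[29] -> (len(lo)=2, len(hi)=1, max(lo)=11)
Step 4: insert 48 -> lo=[10, 11] hi=[29, 48] -> (len(lo)=2, len(hi)=2, max(lo)=11)
Step 5: insert 40 -> lo=[10, 11, 29] hi=[40, 48] -> (len(lo)=3, len(hi)=2, max(lo)=29)
Step 6: insert 6 -> lo=[6, 10, 11] hi=[29, 40, 48] -> (len(lo)=3, len(hi)=3, max(lo)=11)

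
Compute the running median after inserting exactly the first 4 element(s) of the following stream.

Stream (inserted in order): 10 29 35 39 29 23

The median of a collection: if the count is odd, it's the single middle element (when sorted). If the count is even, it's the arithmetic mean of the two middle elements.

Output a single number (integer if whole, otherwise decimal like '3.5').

Answer: 32

Derivation:
Step 1: insert 10 -> lo=[10] (size 1, max 10) hi=[] (size 0) -> median=10
Step 2: insert 29 -> lo=[10] (size 1, max 10) hi=[29] (size 1, min 29) -> median=19.5
Step 3: insert 35 -> lo=[10, 29] (size 2, max 29) hi=[35] (size 1, min 35) -> median=29
Step 4: insert 39 -> lo=[10, 29] (size 2, max 29) hi=[35, 39] (size 2, min 35) -> median=32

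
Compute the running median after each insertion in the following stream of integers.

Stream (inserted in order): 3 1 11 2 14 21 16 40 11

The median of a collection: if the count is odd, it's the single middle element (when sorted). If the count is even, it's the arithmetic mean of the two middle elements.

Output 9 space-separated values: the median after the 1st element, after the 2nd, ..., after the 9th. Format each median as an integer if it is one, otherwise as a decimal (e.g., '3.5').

Answer: 3 2 3 2.5 3 7 11 12.5 11

Derivation:
Step 1: insert 3 -> lo=[3] (size 1, max 3) hi=[] (size 0) -> median=3
Step 2: insert 1 -> lo=[1] (size 1, max 1) hi=[3] (size 1, min 3) -> median=2
Step 3: insert 11 -> lo=[1, 3] (size 2, max 3) hi=[11] (size 1, min 11) -> median=3
Step 4: insert 2 -> lo=[1, 2] (size 2, max 2) hi=[3, 11] (size 2, min 3) -> median=2.5
Step 5: insert 14 -> lo=[1, 2, 3] (size 3, max 3) hi=[11, 14] (size 2, min 11) -> median=3
Step 6: insert 21 -> lo=[1, 2, 3] (size 3, max 3) hi=[11, 14, 21] (size 3, min 11) -> median=7
Step 7: insert 16 -> lo=[1, 2, 3, 11] (size 4, max 11) hi=[14, 16, 21] (size 3, min 14) -> median=11
Step 8: insert 40 -> lo=[1, 2, 3, 11] (size 4, max 11) hi=[14, 16, 21, 40] (size 4, min 14) -> median=12.5
Step 9: insert 11 -> lo=[1, 2, 3, 11, 11] (size 5, max 11) hi=[14, 16, 21, 40] (size 4, min 14) -> median=11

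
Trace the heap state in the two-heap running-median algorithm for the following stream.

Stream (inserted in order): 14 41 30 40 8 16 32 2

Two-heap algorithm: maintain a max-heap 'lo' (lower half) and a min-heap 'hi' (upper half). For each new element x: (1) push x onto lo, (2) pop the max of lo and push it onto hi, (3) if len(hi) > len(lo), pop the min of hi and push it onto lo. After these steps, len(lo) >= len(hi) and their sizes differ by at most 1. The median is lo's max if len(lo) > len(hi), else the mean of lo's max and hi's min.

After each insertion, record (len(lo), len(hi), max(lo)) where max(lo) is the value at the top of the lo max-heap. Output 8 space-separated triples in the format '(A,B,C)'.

Step 1: insert 14 -> lo=[14] hi=[] -> (len(lo)=1, len(hi)=0, max(lo)=14)
Step 2: insert 41 -> lo=[14] hi=[41] -> (len(lo)=1, len(hi)=1, max(lo)=14)
Step 3: insert 30 -> lo=[14, 30] hi=[41] -> (len(lo)=2, len(hi)=1, max(lo)=30)
Step 4: insert 40 -> lo=[14, 30] hi=[40, 41] -> (len(lo)=2, len(hi)=2, max(lo)=30)
Step 5: insert 8 -> lo=[8, 14, 30] hi=[40, 41] -> (len(lo)=3, len(hi)=2, max(lo)=30)
Step 6: insert 16 -> lo=[8, 14, 16] hi=[30, 40, 41] -> (len(lo)=3, len(hi)=3, max(lo)=16)
Step 7: insert 32 -> lo=[8, 14, 16, 30] hi=[32, 40, 41] -> (len(lo)=4, len(hi)=3, max(lo)=30)
Step 8: insert 2 -> lo=[2, 8, 14, 16] hi=[30, 32, 40, 41] -> (len(lo)=4, len(hi)=4, max(lo)=16)

Answer: (1,0,14) (1,1,14) (2,1,30) (2,2,30) (3,2,30) (3,3,16) (4,3,30) (4,4,16)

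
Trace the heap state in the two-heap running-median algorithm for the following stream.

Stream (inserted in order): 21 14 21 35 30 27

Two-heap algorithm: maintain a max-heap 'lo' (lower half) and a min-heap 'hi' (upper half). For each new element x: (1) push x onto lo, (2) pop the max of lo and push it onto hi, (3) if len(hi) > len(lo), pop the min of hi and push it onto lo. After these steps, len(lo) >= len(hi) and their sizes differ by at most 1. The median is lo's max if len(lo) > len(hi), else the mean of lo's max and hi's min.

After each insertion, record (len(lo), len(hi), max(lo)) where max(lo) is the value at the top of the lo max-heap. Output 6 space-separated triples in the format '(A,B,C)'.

Answer: (1,0,21) (1,1,14) (2,1,21) (2,2,21) (3,2,21) (3,3,21)

Derivation:
Step 1: insert 21 -> lo=[21] hi=[] -> (len(lo)=1, len(hi)=0, max(lo)=21)
Step 2: insert 14 -> lo=[14] hi=[21] -> (len(lo)=1, len(hi)=1, max(lo)=14)
Step 3: insert 21 -> lo=[14, 21] hi=[21] -> (len(lo)=2, len(hi)=1, max(lo)=21)
Step 4: insert 35 -> lo=[14, 21] hi=[21, 35] -> (len(lo)=2, len(hi)=2, max(lo)=21)
Step 5: insert 30 -> lo=[14, 21, 21] hi=[30, 35] -> (len(lo)=3, len(hi)=2, max(lo)=21)
Step 6: insert 27 -> lo=[14, 21, 21] hi=[27, 30, 35] -> (len(lo)=3, len(hi)=3, max(lo)=21)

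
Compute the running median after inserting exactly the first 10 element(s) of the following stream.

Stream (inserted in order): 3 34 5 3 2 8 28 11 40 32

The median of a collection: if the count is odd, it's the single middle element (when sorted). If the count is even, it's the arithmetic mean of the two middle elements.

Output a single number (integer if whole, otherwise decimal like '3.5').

Step 1: insert 3 -> lo=[3] (size 1, max 3) hi=[] (size 0) -> median=3
Step 2: insert 34 -> lo=[3] (size 1, max 3) hi=[34] (size 1, min 34) -> median=18.5
Step 3: insert 5 -> lo=[3, 5] (size 2, max 5) hi=[34] (size 1, min 34) -> median=5
Step 4: insert 3 -> lo=[3, 3] (size 2, max 3) hi=[5, 34] (size 2, min 5) -> median=4
Step 5: insert 2 -> lo=[2, 3, 3] (size 3, max 3) hi=[5, 34] (size 2, min 5) -> median=3
Step 6: insert 8 -> lo=[2, 3, 3] (size 3, max 3) hi=[5, 8, 34] (size 3, min 5) -> median=4
Step 7: insert 28 -> lo=[2, 3, 3, 5] (size 4, max 5) hi=[8, 28, 34] (size 3, min 8) -> median=5
Step 8: insert 11 -> lo=[2, 3, 3, 5] (size 4, max 5) hi=[8, 11, 28, 34] (size 4, min 8) -> median=6.5
Step 9: insert 40 -> lo=[2, 3, 3, 5, 8] (size 5, max 8) hi=[11, 28, 34, 40] (size 4, min 11) -> median=8
Step 10: insert 32 -> lo=[2, 3, 3, 5, 8] (size 5, max 8) hi=[11, 28, 32, 34, 40] (size 5, min 11) -> median=9.5

Answer: 9.5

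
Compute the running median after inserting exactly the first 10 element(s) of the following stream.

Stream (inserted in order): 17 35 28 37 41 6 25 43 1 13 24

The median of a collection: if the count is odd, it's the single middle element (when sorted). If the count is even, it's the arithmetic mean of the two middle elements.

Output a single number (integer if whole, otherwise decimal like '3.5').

Answer: 26.5

Derivation:
Step 1: insert 17 -> lo=[17] (size 1, max 17) hi=[] (size 0) -> median=17
Step 2: insert 35 -> lo=[17] (size 1, max 17) hi=[35] (size 1, min 35) -> median=26
Step 3: insert 28 -> lo=[17, 28] (size 2, max 28) hi=[35] (size 1, min 35) -> median=28
Step 4: insert 37 -> lo=[17, 28] (size 2, max 28) hi=[35, 37] (size 2, min 35) -> median=31.5
Step 5: insert 41 -> lo=[17, 28, 35] (size 3, max 35) hi=[37, 41] (size 2, min 37) -> median=35
Step 6: insert 6 -> lo=[6, 17, 28] (size 3, max 28) hi=[35, 37, 41] (size 3, min 35) -> median=31.5
Step 7: insert 25 -> lo=[6, 17, 25, 28] (size 4, max 28) hi=[35, 37, 41] (size 3, min 35) -> median=28
Step 8: insert 43 -> lo=[6, 17, 25, 28] (size 4, max 28) hi=[35, 37, 41, 43] (size 4, min 35) -> median=31.5
Step 9: insert 1 -> lo=[1, 6, 17, 25, 28] (size 5, max 28) hi=[35, 37, 41, 43] (size 4, min 35) -> median=28
Step 10: insert 13 -> lo=[1, 6, 13, 17, 25] (size 5, max 25) hi=[28, 35, 37, 41, 43] (size 5, min 28) -> median=26.5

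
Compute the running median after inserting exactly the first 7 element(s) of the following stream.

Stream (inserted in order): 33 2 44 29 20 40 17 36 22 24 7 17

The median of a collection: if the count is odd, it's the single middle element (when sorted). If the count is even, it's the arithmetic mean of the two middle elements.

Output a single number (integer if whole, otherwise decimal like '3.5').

Step 1: insert 33 -> lo=[33] (size 1, max 33) hi=[] (size 0) -> median=33
Step 2: insert 2 -> lo=[2] (size 1, max 2) hi=[33] (size 1, min 33) -> median=17.5
Step 3: insert 44 -> lo=[2, 33] (size 2, max 33) hi=[44] (size 1, min 44) -> median=33
Step 4: insert 29 -> lo=[2, 29] (size 2, max 29) hi=[33, 44] (size 2, min 33) -> median=31
Step 5: insert 20 -> lo=[2, 20, 29] (size 3, max 29) hi=[33, 44] (size 2, min 33) -> median=29
Step 6: insert 40 -> lo=[2, 20, 29] (size 3, max 29) hi=[33, 40, 44] (size 3, min 33) -> median=31
Step 7: insert 17 -> lo=[2, 17, 20, 29] (size 4, max 29) hi=[33, 40, 44] (size 3, min 33) -> median=29

Answer: 29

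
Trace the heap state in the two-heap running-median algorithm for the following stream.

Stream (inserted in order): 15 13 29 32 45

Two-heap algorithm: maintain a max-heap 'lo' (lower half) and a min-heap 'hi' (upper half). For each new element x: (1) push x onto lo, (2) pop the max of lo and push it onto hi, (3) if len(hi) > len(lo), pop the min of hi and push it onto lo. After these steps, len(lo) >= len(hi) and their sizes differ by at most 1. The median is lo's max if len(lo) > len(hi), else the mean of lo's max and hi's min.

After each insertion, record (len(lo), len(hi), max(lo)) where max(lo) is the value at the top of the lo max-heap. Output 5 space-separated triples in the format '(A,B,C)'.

Step 1: insert 15 -> lo=[15] hi=[] -> (len(lo)=1, len(hi)=0, max(lo)=15)
Step 2: insert 13 -> lo=[13] hi=[15] -> (len(lo)=1, len(hi)=1, max(lo)=13)
Step 3: insert 29 -> lo=[13, 15] hi=[29] -> (len(lo)=2, len(hi)=1, max(lo)=15)
Step 4: insert 32 -> lo=[13, 15] hi=[29, 32] -> (len(lo)=2, len(hi)=2, max(lo)=15)
Step 5: insert 45 -> lo=[13, 15, 29] hi=[32, 45] -> (len(lo)=3, len(hi)=2, max(lo)=29)

Answer: (1,0,15) (1,1,13) (2,1,15) (2,2,15) (3,2,29)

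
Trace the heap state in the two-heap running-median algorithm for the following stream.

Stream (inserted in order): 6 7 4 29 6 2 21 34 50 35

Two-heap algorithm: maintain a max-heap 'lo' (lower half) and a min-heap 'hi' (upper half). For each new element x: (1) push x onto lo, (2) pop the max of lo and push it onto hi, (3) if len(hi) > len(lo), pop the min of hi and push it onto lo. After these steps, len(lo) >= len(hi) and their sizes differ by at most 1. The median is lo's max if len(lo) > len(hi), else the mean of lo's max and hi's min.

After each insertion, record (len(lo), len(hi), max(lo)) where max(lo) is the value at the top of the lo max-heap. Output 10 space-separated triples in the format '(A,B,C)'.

Answer: (1,0,6) (1,1,6) (2,1,6) (2,2,6) (3,2,6) (3,3,6) (4,3,6) (4,4,6) (5,4,7) (5,5,7)

Derivation:
Step 1: insert 6 -> lo=[6] hi=[] -> (len(lo)=1, len(hi)=0, max(lo)=6)
Step 2: insert 7 -> lo=[6] hi=[7] -> (len(lo)=1, len(hi)=1, max(lo)=6)
Step 3: insert 4 -> lo=[4, 6] hi=[7] -> (len(lo)=2, len(hi)=1, max(lo)=6)
Step 4: insert 29 -> lo=[4, 6] hi=[7, 29] -> (len(lo)=2, len(hi)=2, max(lo)=6)
Step 5: insert 6 -> lo=[4, 6, 6] hi=[7, 29] -> (len(lo)=3, len(hi)=2, max(lo)=6)
Step 6: insert 2 -> lo=[2, 4, 6] hi=[6, 7, 29] -> (len(lo)=3, len(hi)=3, max(lo)=6)
Step 7: insert 21 -> lo=[2, 4, 6, 6] hi=[7, 21, 29] -> (len(lo)=4, len(hi)=3, max(lo)=6)
Step 8: insert 34 -> lo=[2, 4, 6, 6] hi=[7, 21, 29, 34] -> (len(lo)=4, len(hi)=4, max(lo)=6)
Step 9: insert 50 -> lo=[2, 4, 6, 6, 7] hi=[21, 29, 34, 50] -> (len(lo)=5, len(hi)=4, max(lo)=7)
Step 10: insert 35 -> lo=[2, 4, 6, 6, 7] hi=[21, 29, 34, 35, 50] -> (len(lo)=5, len(hi)=5, max(lo)=7)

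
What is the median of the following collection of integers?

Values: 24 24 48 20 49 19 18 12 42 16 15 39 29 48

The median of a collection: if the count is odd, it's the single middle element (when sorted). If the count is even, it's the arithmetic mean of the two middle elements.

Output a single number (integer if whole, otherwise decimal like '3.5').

Step 1: insert 24 -> lo=[24] (size 1, max 24) hi=[] (size 0) -> median=24
Step 2: insert 24 -> lo=[24] (size 1, max 24) hi=[24] (size 1, min 24) -> median=24
Step 3: insert 48 -> lo=[24, 24] (size 2, max 24) hi=[48] (size 1, min 48) -> median=24
Step 4: insert 20 -> lo=[20, 24] (size 2, max 24) hi=[24, 48] (size 2, min 24) -> median=24
Step 5: insert 49 -> lo=[20, 24, 24] (size 3, max 24) hi=[48, 49] (size 2, min 48) -> median=24
Step 6: insert 19 -> lo=[19, 20, 24] (size 3, max 24) hi=[24, 48, 49] (size 3, min 24) -> median=24
Step 7: insert 18 -> lo=[18, 19, 20, 24] (size 4, max 24) hi=[24, 48, 49] (size 3, min 24) -> median=24
Step 8: insert 12 -> lo=[12, 18, 19, 20] (size 4, max 20) hi=[24, 24, 48, 49] (size 4, min 24) -> median=22
Step 9: insert 42 -> lo=[12, 18, 19, 20, 24] (size 5, max 24) hi=[24, 42, 48, 49] (size 4, min 24) -> median=24
Step 10: insert 16 -> lo=[12, 16, 18, 19, 20] (size 5, max 20) hi=[24, 24, 42, 48, 49] (size 5, min 24) -> median=22
Step 11: insert 15 -> lo=[12, 15, 16, 18, 19, 20] (size 6, max 20) hi=[24, 24, 42, 48, 49] (size 5, min 24) -> median=20
Step 12: insert 39 -> lo=[12, 15, 16, 18, 19, 20] (size 6, max 20) hi=[24, 24, 39, 42, 48, 49] (size 6, min 24) -> median=22
Step 13: insert 29 -> lo=[12, 15, 16, 18, 19, 20, 24] (size 7, max 24) hi=[24, 29, 39, 42, 48, 49] (size 6, min 24) -> median=24
Step 14: insert 48 -> lo=[12, 15, 16, 18, 19, 20, 24] (size 7, max 24) hi=[24, 29, 39, 42, 48, 48, 49] (size 7, min 24) -> median=24

Answer: 24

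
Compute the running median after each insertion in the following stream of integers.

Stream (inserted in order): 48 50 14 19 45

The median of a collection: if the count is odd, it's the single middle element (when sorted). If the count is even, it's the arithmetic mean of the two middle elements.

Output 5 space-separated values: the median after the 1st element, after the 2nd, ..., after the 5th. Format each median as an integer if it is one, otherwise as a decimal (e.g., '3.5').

Step 1: insert 48 -> lo=[48] (size 1, max 48) hi=[] (size 0) -> median=48
Step 2: insert 50 -> lo=[48] (size 1, max 48) hi=[50] (size 1, min 50) -> median=49
Step 3: insert 14 -> lo=[14, 48] (size 2, max 48) hi=[50] (size 1, min 50) -> median=48
Step 4: insert 19 -> lo=[14, 19] (size 2, max 19) hi=[48, 50] (size 2, min 48) -> median=33.5
Step 5: insert 45 -> lo=[14, 19, 45] (size 3, max 45) hi=[48, 50] (size 2, min 48) -> median=45

Answer: 48 49 48 33.5 45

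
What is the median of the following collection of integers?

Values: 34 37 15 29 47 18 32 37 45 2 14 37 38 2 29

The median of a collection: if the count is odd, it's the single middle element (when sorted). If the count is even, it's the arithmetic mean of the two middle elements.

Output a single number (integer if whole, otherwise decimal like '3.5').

Step 1: insert 34 -> lo=[34] (size 1, max 34) hi=[] (size 0) -> median=34
Step 2: insert 37 -> lo=[34] (size 1, max 34) hi=[37] (size 1, min 37) -> median=35.5
Step 3: insert 15 -> lo=[15, 34] (size 2, max 34) hi=[37] (size 1, min 37) -> median=34
Step 4: insert 29 -> lo=[15, 29] (size 2, max 29) hi=[34, 37] (size 2, min 34) -> median=31.5
Step 5: insert 47 -> lo=[15, 29, 34] (size 3, max 34) hi=[37, 47] (size 2, min 37) -> median=34
Step 6: insert 18 -> lo=[15, 18, 29] (size 3, max 29) hi=[34, 37, 47] (size 3, min 34) -> median=31.5
Step 7: insert 32 -> lo=[15, 18, 29, 32] (size 4, max 32) hi=[34, 37, 47] (size 3, min 34) -> median=32
Step 8: insert 37 -> lo=[15, 18, 29, 32] (size 4, max 32) hi=[34, 37, 37, 47] (size 4, min 34) -> median=33
Step 9: insert 45 -> lo=[15, 18, 29, 32, 34] (size 5, max 34) hi=[37, 37, 45, 47] (size 4, min 37) -> median=34
Step 10: insert 2 -> lo=[2, 15, 18, 29, 32] (size 5, max 32) hi=[34, 37, 37, 45, 47] (size 5, min 34) -> median=33
Step 11: insert 14 -> lo=[2, 14, 15, 18, 29, 32] (size 6, max 32) hi=[34, 37, 37, 45, 47] (size 5, min 34) -> median=32
Step 12: insert 37 -> lo=[2, 14, 15, 18, 29, 32] (size 6, max 32) hi=[34, 37, 37, 37, 45, 47] (size 6, min 34) -> median=33
Step 13: insert 38 -> lo=[2, 14, 15, 18, 29, 32, 34] (size 7, max 34) hi=[37, 37, 37, 38, 45, 47] (size 6, min 37) -> median=34
Step 14: insert 2 -> lo=[2, 2, 14, 15, 18, 29, 32] (size 7, max 32) hi=[34, 37, 37, 37, 38, 45, 47] (size 7, min 34) -> median=33
Step 15: insert 29 -> lo=[2, 2, 14, 15, 18, 29, 29, 32] (size 8, max 32) hi=[34, 37, 37, 37, 38, 45, 47] (size 7, min 34) -> median=32

Answer: 32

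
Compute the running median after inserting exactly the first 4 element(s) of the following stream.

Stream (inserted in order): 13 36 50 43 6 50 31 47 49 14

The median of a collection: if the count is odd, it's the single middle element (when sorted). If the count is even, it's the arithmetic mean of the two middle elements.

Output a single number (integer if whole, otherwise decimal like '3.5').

Answer: 39.5

Derivation:
Step 1: insert 13 -> lo=[13] (size 1, max 13) hi=[] (size 0) -> median=13
Step 2: insert 36 -> lo=[13] (size 1, max 13) hi=[36] (size 1, min 36) -> median=24.5
Step 3: insert 50 -> lo=[13, 36] (size 2, max 36) hi=[50] (size 1, min 50) -> median=36
Step 4: insert 43 -> lo=[13, 36] (size 2, max 36) hi=[43, 50] (size 2, min 43) -> median=39.5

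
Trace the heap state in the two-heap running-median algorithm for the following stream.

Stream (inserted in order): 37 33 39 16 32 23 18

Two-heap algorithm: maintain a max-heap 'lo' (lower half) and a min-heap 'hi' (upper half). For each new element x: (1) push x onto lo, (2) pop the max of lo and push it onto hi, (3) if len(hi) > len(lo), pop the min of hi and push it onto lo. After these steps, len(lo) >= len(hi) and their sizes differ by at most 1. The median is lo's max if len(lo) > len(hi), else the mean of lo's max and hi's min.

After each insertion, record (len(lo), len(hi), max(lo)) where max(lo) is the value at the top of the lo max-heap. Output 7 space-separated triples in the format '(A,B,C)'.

Step 1: insert 37 -> lo=[37] hi=[] -> (len(lo)=1, len(hi)=0, max(lo)=37)
Step 2: insert 33 -> lo=[33] hi=[37] -> (len(lo)=1, len(hi)=1, max(lo)=33)
Step 3: insert 39 -> lo=[33, 37] hi=[39] -> (len(lo)=2, len(hi)=1, max(lo)=37)
Step 4: insert 16 -> lo=[16, 33] hi=[37, 39] -> (len(lo)=2, len(hi)=2, max(lo)=33)
Step 5: insert 32 -> lo=[16, 32, 33] hi=[37, 39] -> (len(lo)=3, len(hi)=2, max(lo)=33)
Step 6: insert 23 -> lo=[16, 23, 32] hi=[33, 37, 39] -> (len(lo)=3, len(hi)=3, max(lo)=32)
Step 7: insert 18 -> lo=[16, 18, 23, 32] hi=[33, 37, 39] -> (len(lo)=4, len(hi)=3, max(lo)=32)

Answer: (1,0,37) (1,1,33) (2,1,37) (2,2,33) (3,2,33) (3,3,32) (4,3,32)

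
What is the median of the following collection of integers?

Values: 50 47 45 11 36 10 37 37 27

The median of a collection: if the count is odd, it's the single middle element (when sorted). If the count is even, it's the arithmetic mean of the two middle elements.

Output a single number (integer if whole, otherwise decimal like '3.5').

Answer: 37

Derivation:
Step 1: insert 50 -> lo=[50] (size 1, max 50) hi=[] (size 0) -> median=50
Step 2: insert 47 -> lo=[47] (size 1, max 47) hi=[50] (size 1, min 50) -> median=48.5
Step 3: insert 45 -> lo=[45, 47] (size 2, max 47) hi=[50] (size 1, min 50) -> median=47
Step 4: insert 11 -> lo=[11, 45] (size 2, max 45) hi=[47, 50] (size 2, min 47) -> median=46
Step 5: insert 36 -> lo=[11, 36, 45] (size 3, max 45) hi=[47, 50] (size 2, min 47) -> median=45
Step 6: insert 10 -> lo=[10, 11, 36] (size 3, max 36) hi=[45, 47, 50] (size 3, min 45) -> median=40.5
Step 7: insert 37 -> lo=[10, 11, 36, 37] (size 4, max 37) hi=[45, 47, 50] (size 3, min 45) -> median=37
Step 8: insert 37 -> lo=[10, 11, 36, 37] (size 4, max 37) hi=[37, 45, 47, 50] (size 4, min 37) -> median=37
Step 9: insert 27 -> lo=[10, 11, 27, 36, 37] (size 5, max 37) hi=[37, 45, 47, 50] (size 4, min 37) -> median=37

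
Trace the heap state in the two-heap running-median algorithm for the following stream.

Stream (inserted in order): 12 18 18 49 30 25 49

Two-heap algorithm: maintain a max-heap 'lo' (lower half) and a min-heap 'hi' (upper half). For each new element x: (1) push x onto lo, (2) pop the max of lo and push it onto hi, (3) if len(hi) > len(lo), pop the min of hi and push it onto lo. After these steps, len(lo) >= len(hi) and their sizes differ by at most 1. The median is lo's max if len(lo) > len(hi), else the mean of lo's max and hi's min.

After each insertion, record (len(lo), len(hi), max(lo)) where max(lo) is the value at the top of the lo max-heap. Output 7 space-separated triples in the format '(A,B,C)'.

Step 1: insert 12 -> lo=[12] hi=[] -> (len(lo)=1, len(hi)=0, max(lo)=12)
Step 2: insert 18 -> lo=[12] hi=[18] -> (len(lo)=1, len(hi)=1, max(lo)=12)
Step 3: insert 18 -> lo=[12, 18] hi=[18] -> (len(lo)=2, len(hi)=1, max(lo)=18)
Step 4: insert 49 -> lo=[12, 18] hi=[18, 49] -> (len(lo)=2, len(hi)=2, max(lo)=18)
Step 5: insert 30 -> lo=[12, 18, 18] hi=[30, 49] -> (len(lo)=3, len(hi)=2, max(lo)=18)
Step 6: insert 25 -> lo=[12, 18, 18] hi=[25, 30, 49] -> (len(lo)=3, len(hi)=3, max(lo)=18)
Step 7: insert 49 -> lo=[12, 18, 18, 25] hi=[30, 49, 49] -> (len(lo)=4, len(hi)=3, max(lo)=25)

Answer: (1,0,12) (1,1,12) (2,1,18) (2,2,18) (3,2,18) (3,3,18) (4,3,25)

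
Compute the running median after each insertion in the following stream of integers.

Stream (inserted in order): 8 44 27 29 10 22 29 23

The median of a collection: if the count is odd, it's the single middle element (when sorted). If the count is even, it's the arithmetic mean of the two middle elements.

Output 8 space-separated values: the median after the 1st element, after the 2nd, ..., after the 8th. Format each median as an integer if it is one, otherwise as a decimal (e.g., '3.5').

Answer: 8 26 27 28 27 24.5 27 25

Derivation:
Step 1: insert 8 -> lo=[8] (size 1, max 8) hi=[] (size 0) -> median=8
Step 2: insert 44 -> lo=[8] (size 1, max 8) hi=[44] (size 1, min 44) -> median=26
Step 3: insert 27 -> lo=[8, 27] (size 2, max 27) hi=[44] (size 1, min 44) -> median=27
Step 4: insert 29 -> lo=[8, 27] (size 2, max 27) hi=[29, 44] (size 2, min 29) -> median=28
Step 5: insert 10 -> lo=[8, 10, 27] (size 3, max 27) hi=[29, 44] (size 2, min 29) -> median=27
Step 6: insert 22 -> lo=[8, 10, 22] (size 3, max 22) hi=[27, 29, 44] (size 3, min 27) -> median=24.5
Step 7: insert 29 -> lo=[8, 10, 22, 27] (size 4, max 27) hi=[29, 29, 44] (size 3, min 29) -> median=27
Step 8: insert 23 -> lo=[8, 10, 22, 23] (size 4, max 23) hi=[27, 29, 29, 44] (size 4, min 27) -> median=25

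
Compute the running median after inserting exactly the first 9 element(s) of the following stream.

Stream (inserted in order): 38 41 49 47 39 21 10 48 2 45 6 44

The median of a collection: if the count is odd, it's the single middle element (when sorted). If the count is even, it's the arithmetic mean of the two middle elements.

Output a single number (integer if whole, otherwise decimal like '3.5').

Answer: 39

Derivation:
Step 1: insert 38 -> lo=[38] (size 1, max 38) hi=[] (size 0) -> median=38
Step 2: insert 41 -> lo=[38] (size 1, max 38) hi=[41] (size 1, min 41) -> median=39.5
Step 3: insert 49 -> lo=[38, 41] (size 2, max 41) hi=[49] (size 1, min 49) -> median=41
Step 4: insert 47 -> lo=[38, 41] (size 2, max 41) hi=[47, 49] (size 2, min 47) -> median=44
Step 5: insert 39 -> lo=[38, 39, 41] (size 3, max 41) hi=[47, 49] (size 2, min 47) -> median=41
Step 6: insert 21 -> lo=[21, 38, 39] (size 3, max 39) hi=[41, 47, 49] (size 3, min 41) -> median=40
Step 7: insert 10 -> lo=[10, 21, 38, 39] (size 4, max 39) hi=[41, 47, 49] (size 3, min 41) -> median=39
Step 8: insert 48 -> lo=[10, 21, 38, 39] (size 4, max 39) hi=[41, 47, 48, 49] (size 4, min 41) -> median=40
Step 9: insert 2 -> lo=[2, 10, 21, 38, 39] (size 5, max 39) hi=[41, 47, 48, 49] (size 4, min 41) -> median=39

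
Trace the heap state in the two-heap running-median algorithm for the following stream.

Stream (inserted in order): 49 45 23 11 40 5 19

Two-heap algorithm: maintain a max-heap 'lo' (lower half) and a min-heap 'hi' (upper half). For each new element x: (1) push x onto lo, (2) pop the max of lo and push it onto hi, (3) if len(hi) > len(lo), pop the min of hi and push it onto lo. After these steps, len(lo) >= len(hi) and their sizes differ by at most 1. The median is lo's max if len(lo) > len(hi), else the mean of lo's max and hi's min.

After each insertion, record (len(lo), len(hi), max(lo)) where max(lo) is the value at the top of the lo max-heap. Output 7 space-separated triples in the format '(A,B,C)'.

Answer: (1,0,49) (1,1,45) (2,1,45) (2,2,23) (3,2,40) (3,3,23) (4,3,23)

Derivation:
Step 1: insert 49 -> lo=[49] hi=[] -> (len(lo)=1, len(hi)=0, max(lo)=49)
Step 2: insert 45 -> lo=[45] hi=[49] -> (len(lo)=1, len(hi)=1, max(lo)=45)
Step 3: insert 23 -> lo=[23, 45] hi=[49] -> (len(lo)=2, len(hi)=1, max(lo)=45)
Step 4: insert 11 -> lo=[11, 23] hi=[45, 49] -> (len(lo)=2, len(hi)=2, max(lo)=23)
Step 5: insert 40 -> lo=[11, 23, 40] hi=[45, 49] -> (len(lo)=3, len(hi)=2, max(lo)=40)
Step 6: insert 5 -> lo=[5, 11, 23] hi=[40, 45, 49] -> (len(lo)=3, len(hi)=3, max(lo)=23)
Step 7: insert 19 -> lo=[5, 11, 19, 23] hi=[40, 45, 49] -> (len(lo)=4, len(hi)=3, max(lo)=23)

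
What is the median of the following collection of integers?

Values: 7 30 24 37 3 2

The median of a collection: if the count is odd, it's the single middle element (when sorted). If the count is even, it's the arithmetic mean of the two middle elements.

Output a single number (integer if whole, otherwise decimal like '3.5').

Step 1: insert 7 -> lo=[7] (size 1, max 7) hi=[] (size 0) -> median=7
Step 2: insert 30 -> lo=[7] (size 1, max 7) hi=[30] (size 1, min 30) -> median=18.5
Step 3: insert 24 -> lo=[7, 24] (size 2, max 24) hi=[30] (size 1, min 30) -> median=24
Step 4: insert 37 -> lo=[7, 24] (size 2, max 24) hi=[30, 37] (size 2, min 30) -> median=27
Step 5: insert 3 -> lo=[3, 7, 24] (size 3, max 24) hi=[30, 37] (size 2, min 30) -> median=24
Step 6: insert 2 -> lo=[2, 3, 7] (size 3, max 7) hi=[24, 30, 37] (size 3, min 24) -> median=15.5

Answer: 15.5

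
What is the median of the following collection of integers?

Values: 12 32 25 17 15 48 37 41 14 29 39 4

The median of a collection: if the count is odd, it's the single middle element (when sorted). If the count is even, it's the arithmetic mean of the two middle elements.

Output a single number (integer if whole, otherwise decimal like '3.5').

Answer: 27

Derivation:
Step 1: insert 12 -> lo=[12] (size 1, max 12) hi=[] (size 0) -> median=12
Step 2: insert 32 -> lo=[12] (size 1, max 12) hi=[32] (size 1, min 32) -> median=22
Step 3: insert 25 -> lo=[12, 25] (size 2, max 25) hi=[32] (size 1, min 32) -> median=25
Step 4: insert 17 -> lo=[12, 17] (size 2, max 17) hi=[25, 32] (size 2, min 25) -> median=21
Step 5: insert 15 -> lo=[12, 15, 17] (size 3, max 17) hi=[25, 32] (size 2, min 25) -> median=17
Step 6: insert 48 -> lo=[12, 15, 17] (size 3, max 17) hi=[25, 32, 48] (size 3, min 25) -> median=21
Step 7: insert 37 -> lo=[12, 15, 17, 25] (size 4, max 25) hi=[32, 37, 48] (size 3, min 32) -> median=25
Step 8: insert 41 -> lo=[12, 15, 17, 25] (size 4, max 25) hi=[32, 37, 41, 48] (size 4, min 32) -> median=28.5
Step 9: insert 14 -> lo=[12, 14, 15, 17, 25] (size 5, max 25) hi=[32, 37, 41, 48] (size 4, min 32) -> median=25
Step 10: insert 29 -> lo=[12, 14, 15, 17, 25] (size 5, max 25) hi=[29, 32, 37, 41, 48] (size 5, min 29) -> median=27
Step 11: insert 39 -> lo=[12, 14, 15, 17, 25, 29] (size 6, max 29) hi=[32, 37, 39, 41, 48] (size 5, min 32) -> median=29
Step 12: insert 4 -> lo=[4, 12, 14, 15, 17, 25] (size 6, max 25) hi=[29, 32, 37, 39, 41, 48] (size 6, min 29) -> median=27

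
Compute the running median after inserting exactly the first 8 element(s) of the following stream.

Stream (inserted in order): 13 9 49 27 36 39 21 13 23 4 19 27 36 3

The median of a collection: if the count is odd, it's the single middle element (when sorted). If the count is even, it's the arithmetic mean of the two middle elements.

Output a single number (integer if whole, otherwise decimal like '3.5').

Answer: 24

Derivation:
Step 1: insert 13 -> lo=[13] (size 1, max 13) hi=[] (size 0) -> median=13
Step 2: insert 9 -> lo=[9] (size 1, max 9) hi=[13] (size 1, min 13) -> median=11
Step 3: insert 49 -> lo=[9, 13] (size 2, max 13) hi=[49] (size 1, min 49) -> median=13
Step 4: insert 27 -> lo=[9, 13] (size 2, max 13) hi=[27, 49] (size 2, min 27) -> median=20
Step 5: insert 36 -> lo=[9, 13, 27] (size 3, max 27) hi=[36, 49] (size 2, min 36) -> median=27
Step 6: insert 39 -> lo=[9, 13, 27] (size 3, max 27) hi=[36, 39, 49] (size 3, min 36) -> median=31.5
Step 7: insert 21 -> lo=[9, 13, 21, 27] (size 4, max 27) hi=[36, 39, 49] (size 3, min 36) -> median=27
Step 8: insert 13 -> lo=[9, 13, 13, 21] (size 4, max 21) hi=[27, 36, 39, 49] (size 4, min 27) -> median=24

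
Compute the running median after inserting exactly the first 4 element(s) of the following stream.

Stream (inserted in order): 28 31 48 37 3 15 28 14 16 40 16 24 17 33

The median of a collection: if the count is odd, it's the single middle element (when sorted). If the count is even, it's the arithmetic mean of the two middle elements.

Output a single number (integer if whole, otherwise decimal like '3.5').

Step 1: insert 28 -> lo=[28] (size 1, max 28) hi=[] (size 0) -> median=28
Step 2: insert 31 -> lo=[28] (size 1, max 28) hi=[31] (size 1, min 31) -> median=29.5
Step 3: insert 48 -> lo=[28, 31] (size 2, max 31) hi=[48] (size 1, min 48) -> median=31
Step 4: insert 37 -> lo=[28, 31] (size 2, max 31) hi=[37, 48] (size 2, min 37) -> median=34

Answer: 34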